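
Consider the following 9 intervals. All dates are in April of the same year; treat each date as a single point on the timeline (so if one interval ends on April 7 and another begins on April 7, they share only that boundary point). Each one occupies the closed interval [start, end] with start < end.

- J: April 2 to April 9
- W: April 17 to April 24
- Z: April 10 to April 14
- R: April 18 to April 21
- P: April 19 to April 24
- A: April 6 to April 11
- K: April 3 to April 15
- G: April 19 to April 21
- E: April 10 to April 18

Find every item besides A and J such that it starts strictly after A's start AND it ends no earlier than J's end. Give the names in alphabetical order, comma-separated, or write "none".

Conditions: its start is strictly after A's start (X.start > April 6) AND its end is no earlier than J's end (X.end >= April 9).
E: start April 10 > April 6? ✓; end April 18 >= April 9? ✓ → yes.
G: start April 19 > April 6? ✓; end April 21 >= April 9? ✓ → yes.
K: start April 3 > April 6? ✗; end April 15 >= April 9? ✓ → no.
P: start April 19 > April 6? ✓; end April 24 >= April 9? ✓ → yes.
R: start April 18 > April 6? ✓; end April 21 >= April 9? ✓ → yes.
W: start April 17 > April 6? ✓; end April 24 >= April 9? ✓ → yes.
Z: start April 10 > April 6? ✓; end April 14 >= April 9? ✓ → yes.
Result: E, G, P, R, W, Z.

E, G, P, R, W, Z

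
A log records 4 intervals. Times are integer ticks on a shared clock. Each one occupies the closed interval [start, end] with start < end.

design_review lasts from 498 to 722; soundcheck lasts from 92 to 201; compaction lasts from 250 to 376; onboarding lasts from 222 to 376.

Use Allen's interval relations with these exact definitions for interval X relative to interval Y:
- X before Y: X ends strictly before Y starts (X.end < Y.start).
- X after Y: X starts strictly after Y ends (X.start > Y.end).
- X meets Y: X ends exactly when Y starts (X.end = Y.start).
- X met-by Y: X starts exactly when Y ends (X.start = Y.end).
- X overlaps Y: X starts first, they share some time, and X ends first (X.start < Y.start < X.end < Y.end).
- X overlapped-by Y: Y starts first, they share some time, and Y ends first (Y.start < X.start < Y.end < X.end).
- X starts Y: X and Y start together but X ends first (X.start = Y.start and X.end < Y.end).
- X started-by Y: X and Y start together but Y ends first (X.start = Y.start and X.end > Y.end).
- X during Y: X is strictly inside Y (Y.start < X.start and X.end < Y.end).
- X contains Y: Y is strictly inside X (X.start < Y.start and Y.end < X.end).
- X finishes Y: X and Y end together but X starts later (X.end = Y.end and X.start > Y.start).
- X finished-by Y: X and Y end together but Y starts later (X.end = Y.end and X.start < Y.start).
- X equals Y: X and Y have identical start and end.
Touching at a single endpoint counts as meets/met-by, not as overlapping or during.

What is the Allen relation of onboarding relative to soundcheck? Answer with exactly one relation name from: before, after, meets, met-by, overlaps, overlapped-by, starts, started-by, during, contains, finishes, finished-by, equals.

after

onboarding = [222, 376]; soundcheck = [92, 201].
Compare endpoints: onboarding.start > soundcheck.start, onboarding.start > soundcheck.end, onboarding.end > soundcheck.start, onboarding.end > soundcheck.end.
That pattern is 'after'.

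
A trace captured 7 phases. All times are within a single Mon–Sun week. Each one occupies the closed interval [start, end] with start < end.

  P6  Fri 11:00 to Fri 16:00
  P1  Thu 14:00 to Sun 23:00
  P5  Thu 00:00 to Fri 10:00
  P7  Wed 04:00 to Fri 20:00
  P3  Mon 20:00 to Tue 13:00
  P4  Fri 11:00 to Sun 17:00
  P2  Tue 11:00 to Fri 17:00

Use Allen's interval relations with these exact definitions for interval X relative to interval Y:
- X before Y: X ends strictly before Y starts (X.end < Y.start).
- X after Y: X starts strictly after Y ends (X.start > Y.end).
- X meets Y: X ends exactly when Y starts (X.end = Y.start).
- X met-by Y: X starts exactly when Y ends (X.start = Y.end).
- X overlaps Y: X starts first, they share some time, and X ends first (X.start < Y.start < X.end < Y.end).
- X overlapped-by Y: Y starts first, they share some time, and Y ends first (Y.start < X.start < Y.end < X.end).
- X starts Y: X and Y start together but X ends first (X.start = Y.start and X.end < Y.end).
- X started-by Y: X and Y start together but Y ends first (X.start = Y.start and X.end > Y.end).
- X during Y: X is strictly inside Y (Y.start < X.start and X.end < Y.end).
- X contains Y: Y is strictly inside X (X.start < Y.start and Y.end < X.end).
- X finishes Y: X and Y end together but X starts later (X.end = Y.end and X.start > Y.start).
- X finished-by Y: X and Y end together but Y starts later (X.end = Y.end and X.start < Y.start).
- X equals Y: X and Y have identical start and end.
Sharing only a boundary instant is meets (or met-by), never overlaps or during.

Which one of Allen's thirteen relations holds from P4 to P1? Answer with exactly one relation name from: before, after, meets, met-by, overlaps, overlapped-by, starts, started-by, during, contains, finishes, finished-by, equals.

during

P4 = [Fri 11:00, Sun 17:00]; P1 = [Thu 14:00, Sun 23:00].
Compare endpoints: P4.start > P1.start, P4.start < P1.end, P4.end > P1.start, P4.end < P1.end.
That pattern is 'during'.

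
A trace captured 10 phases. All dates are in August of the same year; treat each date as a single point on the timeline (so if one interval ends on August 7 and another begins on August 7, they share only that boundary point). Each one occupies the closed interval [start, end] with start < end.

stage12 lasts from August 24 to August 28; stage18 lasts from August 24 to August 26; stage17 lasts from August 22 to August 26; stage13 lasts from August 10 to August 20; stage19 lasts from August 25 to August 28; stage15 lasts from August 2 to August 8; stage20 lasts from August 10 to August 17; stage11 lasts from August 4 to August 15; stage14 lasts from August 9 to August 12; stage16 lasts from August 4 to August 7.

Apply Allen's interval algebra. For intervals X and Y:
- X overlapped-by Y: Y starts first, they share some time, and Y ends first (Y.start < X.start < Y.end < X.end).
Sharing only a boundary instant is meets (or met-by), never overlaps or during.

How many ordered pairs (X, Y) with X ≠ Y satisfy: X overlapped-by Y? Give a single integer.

8

Checking all 90 ordered pairs for relation 'overlapped-by'; matching pairs in alphabetical order:
(stage11, stage15): stage11 overlapped-by stage15 ✓
(stage12, stage17): stage12 overlapped-by stage17 ✓
(stage13, stage11): stage13 overlapped-by stage11 ✓
(stage13, stage14): stage13 overlapped-by stage14 ✓
(stage19, stage17): stage19 overlapped-by stage17 ✓
(stage19, stage18): stage19 overlapped-by stage18 ✓
(stage20, stage11): stage20 overlapped-by stage11 ✓
(stage20, stage14): stage20 overlapped-by stage14 ✓
Count: 8.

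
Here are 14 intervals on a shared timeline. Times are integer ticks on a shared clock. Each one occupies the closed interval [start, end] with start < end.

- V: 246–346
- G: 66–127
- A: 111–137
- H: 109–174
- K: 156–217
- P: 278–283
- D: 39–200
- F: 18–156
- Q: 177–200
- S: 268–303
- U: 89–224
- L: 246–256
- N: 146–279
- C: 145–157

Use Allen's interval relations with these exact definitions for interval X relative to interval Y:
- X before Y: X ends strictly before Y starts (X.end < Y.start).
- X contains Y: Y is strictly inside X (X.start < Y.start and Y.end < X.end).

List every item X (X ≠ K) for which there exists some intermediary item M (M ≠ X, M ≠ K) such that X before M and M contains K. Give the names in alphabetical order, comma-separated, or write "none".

Target K = [156, 217].
Intermediaries M with M contains K: N, U.
Via N — items with X before N: A, G.
Via U — items with X before U: none.
Union: A, G.

A, G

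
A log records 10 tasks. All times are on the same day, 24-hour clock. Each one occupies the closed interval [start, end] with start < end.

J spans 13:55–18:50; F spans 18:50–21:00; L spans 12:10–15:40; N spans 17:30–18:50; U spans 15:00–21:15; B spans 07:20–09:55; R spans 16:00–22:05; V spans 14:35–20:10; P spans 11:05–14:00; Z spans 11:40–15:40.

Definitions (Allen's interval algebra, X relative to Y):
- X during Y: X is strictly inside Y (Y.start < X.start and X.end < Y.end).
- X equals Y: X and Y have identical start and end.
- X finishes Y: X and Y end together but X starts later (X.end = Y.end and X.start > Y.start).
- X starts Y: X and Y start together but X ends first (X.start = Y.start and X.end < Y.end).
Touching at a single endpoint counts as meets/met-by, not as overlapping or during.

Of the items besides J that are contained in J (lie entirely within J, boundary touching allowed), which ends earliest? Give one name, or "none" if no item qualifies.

N

Target J = [13:55, 18:50].
B [07:20, 09:55] → before → excluded.
F [18:50, 21:00] → met-by → excluded.
L [12:10, 15:40] → overlaps → excluded.
N [17:30, 18:50] → finishes → candidate.
P [11:05, 14:00] → overlaps → excluded.
R [16:00, 22:05] → overlapped-by → excluded.
U [15:00, 21:15] → overlapped-by → excluded.
V [14:35, 20:10] → overlapped-by → excluded.
Z [11:40, 15:40] → overlaps → excluded.
Among candidates, earliest end is 18:50 → N.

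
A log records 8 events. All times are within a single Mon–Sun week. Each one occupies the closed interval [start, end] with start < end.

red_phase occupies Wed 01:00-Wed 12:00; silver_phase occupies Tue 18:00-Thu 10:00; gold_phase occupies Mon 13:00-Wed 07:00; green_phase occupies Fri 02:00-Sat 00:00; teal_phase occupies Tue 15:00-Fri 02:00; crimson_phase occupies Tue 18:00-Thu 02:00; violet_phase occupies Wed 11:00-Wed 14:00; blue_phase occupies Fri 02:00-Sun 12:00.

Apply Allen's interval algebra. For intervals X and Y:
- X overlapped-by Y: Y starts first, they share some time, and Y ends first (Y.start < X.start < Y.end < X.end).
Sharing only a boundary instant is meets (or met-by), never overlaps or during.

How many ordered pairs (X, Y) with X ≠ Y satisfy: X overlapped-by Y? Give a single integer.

Checking all 56 ordered pairs for relation 'overlapped-by'; matching pairs in alphabetical order:
(crimson_phase, gold_phase): crimson_phase overlapped-by gold_phase ✓
(red_phase, gold_phase): red_phase overlapped-by gold_phase ✓
(silver_phase, gold_phase): silver_phase overlapped-by gold_phase ✓
(teal_phase, gold_phase): teal_phase overlapped-by gold_phase ✓
(violet_phase, red_phase): violet_phase overlapped-by red_phase ✓
Count: 5.

5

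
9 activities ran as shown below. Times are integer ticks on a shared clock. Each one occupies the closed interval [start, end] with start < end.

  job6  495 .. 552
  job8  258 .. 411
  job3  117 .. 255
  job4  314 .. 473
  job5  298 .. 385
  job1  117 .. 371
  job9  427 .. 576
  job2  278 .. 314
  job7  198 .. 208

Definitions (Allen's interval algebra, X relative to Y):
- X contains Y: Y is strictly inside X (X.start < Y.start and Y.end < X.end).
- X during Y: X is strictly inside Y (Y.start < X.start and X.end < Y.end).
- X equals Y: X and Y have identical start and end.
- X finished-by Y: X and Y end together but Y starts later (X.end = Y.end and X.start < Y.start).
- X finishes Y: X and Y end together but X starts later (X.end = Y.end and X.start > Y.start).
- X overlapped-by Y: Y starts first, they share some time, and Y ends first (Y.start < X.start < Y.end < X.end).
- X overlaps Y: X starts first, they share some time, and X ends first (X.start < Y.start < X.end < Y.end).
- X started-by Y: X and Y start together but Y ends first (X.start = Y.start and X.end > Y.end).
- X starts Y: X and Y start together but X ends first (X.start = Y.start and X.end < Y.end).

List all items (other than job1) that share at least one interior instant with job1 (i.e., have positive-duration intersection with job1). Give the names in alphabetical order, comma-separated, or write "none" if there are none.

Target job1 = [117, 371].
job2 [278, 314] → during → yes.
job3 [117, 255] → starts → yes.
job4 [314, 473] → overlapped-by → yes.
job5 [298, 385] → overlapped-by → yes.
job6 [495, 552] → after → no.
job7 [198, 208] → during → yes.
job8 [258, 411] → overlapped-by → yes.
job9 [427, 576] → after → no.
Result: job2, job3, job4, job5, job7, job8.

job2, job3, job4, job5, job7, job8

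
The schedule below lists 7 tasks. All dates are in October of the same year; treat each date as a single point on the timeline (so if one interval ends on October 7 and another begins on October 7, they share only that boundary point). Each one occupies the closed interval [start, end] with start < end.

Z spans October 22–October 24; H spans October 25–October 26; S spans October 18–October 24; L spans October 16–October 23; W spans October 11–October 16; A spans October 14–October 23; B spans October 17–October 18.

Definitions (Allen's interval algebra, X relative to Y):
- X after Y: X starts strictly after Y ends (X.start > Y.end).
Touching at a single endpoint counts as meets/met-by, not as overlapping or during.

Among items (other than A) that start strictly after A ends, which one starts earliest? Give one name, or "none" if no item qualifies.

Target A = [October 14, October 23].
B [October 17, October 18] → during → excluded.
H [October 25, October 26] → after → candidate.
L [October 16, October 23] → finishes → excluded.
S [October 18, October 24] → overlapped-by → excluded.
W [October 11, October 16] → overlaps → excluded.
Z [October 22, October 24] → overlapped-by → excluded.
Among candidates, earliest start is October 25 → H.

H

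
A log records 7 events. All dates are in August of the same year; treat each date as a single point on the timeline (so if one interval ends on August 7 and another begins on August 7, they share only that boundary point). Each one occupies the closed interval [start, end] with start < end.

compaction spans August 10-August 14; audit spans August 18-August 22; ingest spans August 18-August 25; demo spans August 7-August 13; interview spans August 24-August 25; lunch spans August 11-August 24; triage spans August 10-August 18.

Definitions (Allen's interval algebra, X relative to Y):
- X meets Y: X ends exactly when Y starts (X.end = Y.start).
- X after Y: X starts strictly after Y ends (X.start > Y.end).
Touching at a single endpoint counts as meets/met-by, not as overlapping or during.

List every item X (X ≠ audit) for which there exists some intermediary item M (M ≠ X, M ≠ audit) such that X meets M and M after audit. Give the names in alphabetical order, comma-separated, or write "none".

Target audit = [August 18, August 22].
Intermediaries M with M after audit: interview.
Via interview — items with X meets interview: lunch.
Union: lunch.

lunch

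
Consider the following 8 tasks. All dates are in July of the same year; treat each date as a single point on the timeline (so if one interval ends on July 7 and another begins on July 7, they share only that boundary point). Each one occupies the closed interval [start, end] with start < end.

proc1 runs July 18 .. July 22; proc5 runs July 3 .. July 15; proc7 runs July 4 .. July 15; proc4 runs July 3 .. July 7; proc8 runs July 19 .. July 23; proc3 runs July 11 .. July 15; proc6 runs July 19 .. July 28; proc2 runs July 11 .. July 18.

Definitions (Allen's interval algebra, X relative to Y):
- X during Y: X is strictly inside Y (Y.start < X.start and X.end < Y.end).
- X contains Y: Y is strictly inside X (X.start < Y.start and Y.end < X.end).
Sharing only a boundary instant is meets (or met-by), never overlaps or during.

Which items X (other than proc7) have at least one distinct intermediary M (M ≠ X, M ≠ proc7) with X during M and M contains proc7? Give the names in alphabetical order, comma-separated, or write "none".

none

Target proc7 = [July 4, July 15].
Intermediaries M with M contains proc7: none.
Union: none.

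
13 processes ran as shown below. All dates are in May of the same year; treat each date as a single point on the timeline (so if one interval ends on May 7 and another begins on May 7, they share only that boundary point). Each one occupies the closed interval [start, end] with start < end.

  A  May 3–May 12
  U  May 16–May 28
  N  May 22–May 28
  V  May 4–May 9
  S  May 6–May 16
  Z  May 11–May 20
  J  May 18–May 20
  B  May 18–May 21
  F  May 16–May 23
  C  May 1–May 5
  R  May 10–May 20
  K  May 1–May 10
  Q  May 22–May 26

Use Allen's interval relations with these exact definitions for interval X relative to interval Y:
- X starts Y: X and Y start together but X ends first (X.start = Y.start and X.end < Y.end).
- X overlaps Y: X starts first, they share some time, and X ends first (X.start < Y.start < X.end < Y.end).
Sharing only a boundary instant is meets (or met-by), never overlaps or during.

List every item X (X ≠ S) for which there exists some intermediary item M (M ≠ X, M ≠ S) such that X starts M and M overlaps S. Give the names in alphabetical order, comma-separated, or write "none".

Target S = [May 6, May 16].
Intermediaries M with M overlaps S: A, K, V.
Via A — items with X starts A: none.
Via K — items with X starts K: C.
Via V — items with X starts V: none.
Union: C.

C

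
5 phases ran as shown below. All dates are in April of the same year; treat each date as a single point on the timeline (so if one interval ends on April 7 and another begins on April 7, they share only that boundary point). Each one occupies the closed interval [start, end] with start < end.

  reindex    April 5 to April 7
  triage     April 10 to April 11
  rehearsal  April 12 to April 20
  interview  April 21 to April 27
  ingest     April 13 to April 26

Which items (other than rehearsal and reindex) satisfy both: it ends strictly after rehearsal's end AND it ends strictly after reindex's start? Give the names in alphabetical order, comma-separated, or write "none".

ingest, interview

Conditions: its end is strictly after rehearsal's end (X.end > April 20) AND its end is strictly after reindex's start (X.end > April 5).
ingest: end April 26 > April 20? ✓; end April 26 > April 5? ✓ → yes.
interview: end April 27 > April 20? ✓; end April 27 > April 5? ✓ → yes.
triage: end April 11 > April 20? ✗; end April 11 > April 5? ✓ → no.
Result: ingest, interview.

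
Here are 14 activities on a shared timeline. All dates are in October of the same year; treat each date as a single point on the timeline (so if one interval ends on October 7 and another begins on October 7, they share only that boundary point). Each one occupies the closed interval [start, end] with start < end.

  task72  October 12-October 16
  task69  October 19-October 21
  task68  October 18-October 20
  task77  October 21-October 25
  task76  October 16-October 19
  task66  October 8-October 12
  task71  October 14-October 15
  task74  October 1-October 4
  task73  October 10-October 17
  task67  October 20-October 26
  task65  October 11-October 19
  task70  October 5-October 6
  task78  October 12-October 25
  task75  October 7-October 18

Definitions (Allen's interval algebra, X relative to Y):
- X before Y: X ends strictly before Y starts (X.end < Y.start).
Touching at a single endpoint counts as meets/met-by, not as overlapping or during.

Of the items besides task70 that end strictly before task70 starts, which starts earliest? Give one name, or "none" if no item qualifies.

Target task70 = [October 5, October 6].
task65 [October 11, October 19] → after → excluded.
task66 [October 8, October 12] → after → excluded.
task67 [October 20, October 26] → after → excluded.
task68 [October 18, October 20] → after → excluded.
task69 [October 19, October 21] → after → excluded.
task71 [October 14, October 15] → after → excluded.
task72 [October 12, October 16] → after → excluded.
task73 [October 10, October 17] → after → excluded.
task74 [October 1, October 4] → before → candidate.
task75 [October 7, October 18] → after → excluded.
task76 [October 16, October 19] → after → excluded.
task77 [October 21, October 25] → after → excluded.
task78 [October 12, October 25] → after → excluded.
Among candidates, earliest start is October 1 → task74.

task74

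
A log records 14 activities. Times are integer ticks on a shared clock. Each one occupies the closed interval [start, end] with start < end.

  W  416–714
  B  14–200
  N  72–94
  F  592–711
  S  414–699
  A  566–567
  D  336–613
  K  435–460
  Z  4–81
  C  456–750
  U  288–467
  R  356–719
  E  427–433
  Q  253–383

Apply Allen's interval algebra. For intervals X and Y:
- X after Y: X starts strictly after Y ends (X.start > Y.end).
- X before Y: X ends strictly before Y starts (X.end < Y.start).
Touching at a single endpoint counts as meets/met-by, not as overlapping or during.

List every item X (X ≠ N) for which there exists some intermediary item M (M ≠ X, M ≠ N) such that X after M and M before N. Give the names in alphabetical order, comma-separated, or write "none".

none

Target N = [72, 94].
Intermediaries M with M before N: none.
Union: none.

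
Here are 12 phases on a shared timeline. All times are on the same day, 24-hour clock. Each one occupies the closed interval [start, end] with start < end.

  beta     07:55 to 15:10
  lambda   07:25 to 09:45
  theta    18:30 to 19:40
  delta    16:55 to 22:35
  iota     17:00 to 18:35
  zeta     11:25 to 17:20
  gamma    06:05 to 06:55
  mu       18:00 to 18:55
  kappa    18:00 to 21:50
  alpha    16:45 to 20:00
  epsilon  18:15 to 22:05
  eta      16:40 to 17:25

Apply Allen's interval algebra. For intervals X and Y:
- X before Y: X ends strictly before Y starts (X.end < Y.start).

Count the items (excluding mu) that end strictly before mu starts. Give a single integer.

Target mu = [18:00, 18:55].
alpha [16:45, 20:00] → contains → no.
beta [07:55, 15:10] → before → counts.
delta [16:55, 22:35] → contains → no.
epsilon [18:15, 22:05] → overlapped-by → no.
eta [16:40, 17:25] → before → counts.
gamma [06:05, 06:55] → before → counts.
iota [17:00, 18:35] → overlaps → no.
kappa [18:00, 21:50] → started-by → no.
lambda [07:25, 09:45] → before → counts.
theta [18:30, 19:40] → overlapped-by → no.
zeta [11:25, 17:20] → before → counts.
Total: 5.

5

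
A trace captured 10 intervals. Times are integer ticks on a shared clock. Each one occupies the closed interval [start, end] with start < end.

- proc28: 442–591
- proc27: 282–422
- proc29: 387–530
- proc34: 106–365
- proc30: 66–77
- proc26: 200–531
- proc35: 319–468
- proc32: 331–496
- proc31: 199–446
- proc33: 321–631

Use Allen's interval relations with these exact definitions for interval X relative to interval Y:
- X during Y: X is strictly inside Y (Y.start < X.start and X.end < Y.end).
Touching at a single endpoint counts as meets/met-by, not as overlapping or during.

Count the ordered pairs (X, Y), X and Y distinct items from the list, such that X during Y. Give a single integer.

8

Checking all 90 ordered pairs for relation 'during'; matching pairs in alphabetical order:
(proc27, proc26): proc27 during proc26 ✓
(proc27, proc31): proc27 during proc31 ✓
(proc28, proc33): proc28 during proc33 ✓
(proc29, proc26): proc29 during proc26 ✓
(proc29, proc33): proc29 during proc33 ✓
(proc32, proc26): proc32 during proc26 ✓
(proc32, proc33): proc32 during proc33 ✓
(proc35, proc26): proc35 during proc26 ✓
Count: 8.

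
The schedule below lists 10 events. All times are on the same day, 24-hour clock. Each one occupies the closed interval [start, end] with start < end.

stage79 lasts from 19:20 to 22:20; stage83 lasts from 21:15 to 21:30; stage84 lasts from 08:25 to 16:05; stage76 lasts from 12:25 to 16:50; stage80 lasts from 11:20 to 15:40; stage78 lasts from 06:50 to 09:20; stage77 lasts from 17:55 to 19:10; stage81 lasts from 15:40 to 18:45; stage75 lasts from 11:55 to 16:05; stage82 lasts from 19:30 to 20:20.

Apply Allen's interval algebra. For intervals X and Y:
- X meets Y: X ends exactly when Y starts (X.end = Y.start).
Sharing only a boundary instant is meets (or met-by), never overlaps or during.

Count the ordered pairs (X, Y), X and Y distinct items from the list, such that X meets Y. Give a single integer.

1

Checking all 90 ordered pairs for relation 'meets'; matching pairs in alphabetical order:
(stage80, stage81): stage80 meets stage81 ✓
Count: 1.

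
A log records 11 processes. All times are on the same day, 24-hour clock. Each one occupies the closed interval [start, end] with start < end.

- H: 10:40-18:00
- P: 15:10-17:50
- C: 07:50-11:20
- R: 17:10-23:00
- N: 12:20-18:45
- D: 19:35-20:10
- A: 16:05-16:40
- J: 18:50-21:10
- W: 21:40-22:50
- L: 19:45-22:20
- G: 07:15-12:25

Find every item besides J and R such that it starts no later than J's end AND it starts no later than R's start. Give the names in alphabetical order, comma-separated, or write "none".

A, C, G, H, N, P

Conditions: its start is no later than J's end (X.start <= 21:10) AND its start is no later than R's start (X.start <= 17:10).
A: start 16:05 <= 21:10? ✓; start 16:05 <= 17:10? ✓ → yes.
C: start 07:50 <= 21:10? ✓; start 07:50 <= 17:10? ✓ → yes.
D: start 19:35 <= 21:10? ✓; start 19:35 <= 17:10? ✗ → no.
G: start 07:15 <= 21:10? ✓; start 07:15 <= 17:10? ✓ → yes.
H: start 10:40 <= 21:10? ✓; start 10:40 <= 17:10? ✓ → yes.
L: start 19:45 <= 21:10? ✓; start 19:45 <= 17:10? ✗ → no.
N: start 12:20 <= 21:10? ✓; start 12:20 <= 17:10? ✓ → yes.
P: start 15:10 <= 21:10? ✓; start 15:10 <= 17:10? ✓ → yes.
W: start 21:40 <= 21:10? ✗; start 21:40 <= 17:10? ✗ → no.
Result: A, C, G, H, N, P.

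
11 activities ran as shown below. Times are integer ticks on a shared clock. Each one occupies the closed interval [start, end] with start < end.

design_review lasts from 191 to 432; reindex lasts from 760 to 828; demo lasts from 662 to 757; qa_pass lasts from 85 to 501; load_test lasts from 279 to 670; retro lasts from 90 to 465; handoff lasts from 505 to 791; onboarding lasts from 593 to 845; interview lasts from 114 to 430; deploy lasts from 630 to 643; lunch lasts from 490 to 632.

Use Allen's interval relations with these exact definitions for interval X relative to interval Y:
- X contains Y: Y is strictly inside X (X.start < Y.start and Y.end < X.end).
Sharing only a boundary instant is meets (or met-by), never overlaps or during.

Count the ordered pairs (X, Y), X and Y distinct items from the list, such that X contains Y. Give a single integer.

Checking all 110 ordered pairs for relation 'contains'; matching pairs in alphabetical order:
(handoff, demo): handoff contains demo ✓
(handoff, deploy): handoff contains deploy ✓
(load_test, deploy): load_test contains deploy ✓
(load_test, lunch): load_test contains lunch ✓
(onboarding, demo): onboarding contains demo ✓
(onboarding, deploy): onboarding contains deploy ✓
(onboarding, reindex): onboarding contains reindex ✓
(qa_pass, design_review): qa_pass contains design_review ✓
(qa_pass, interview): qa_pass contains interview ✓
(qa_pass, retro): qa_pass contains retro ✓
(retro, design_review): retro contains design_review ✓
(retro, interview): retro contains interview ✓
Count: 12.

12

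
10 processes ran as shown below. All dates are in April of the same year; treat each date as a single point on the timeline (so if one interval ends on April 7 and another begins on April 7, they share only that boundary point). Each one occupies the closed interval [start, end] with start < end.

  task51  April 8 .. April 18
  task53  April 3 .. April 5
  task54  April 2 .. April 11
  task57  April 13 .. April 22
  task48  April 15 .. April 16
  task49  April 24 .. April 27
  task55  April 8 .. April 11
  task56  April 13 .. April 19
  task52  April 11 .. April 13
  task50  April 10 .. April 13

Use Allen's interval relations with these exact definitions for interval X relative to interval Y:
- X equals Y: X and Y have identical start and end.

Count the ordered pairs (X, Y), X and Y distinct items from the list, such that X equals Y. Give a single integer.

0

Checking all 90 ordered pairs for relation 'equals'; matching pairs in alphabetical order:
No pair satisfies it.
Count: 0.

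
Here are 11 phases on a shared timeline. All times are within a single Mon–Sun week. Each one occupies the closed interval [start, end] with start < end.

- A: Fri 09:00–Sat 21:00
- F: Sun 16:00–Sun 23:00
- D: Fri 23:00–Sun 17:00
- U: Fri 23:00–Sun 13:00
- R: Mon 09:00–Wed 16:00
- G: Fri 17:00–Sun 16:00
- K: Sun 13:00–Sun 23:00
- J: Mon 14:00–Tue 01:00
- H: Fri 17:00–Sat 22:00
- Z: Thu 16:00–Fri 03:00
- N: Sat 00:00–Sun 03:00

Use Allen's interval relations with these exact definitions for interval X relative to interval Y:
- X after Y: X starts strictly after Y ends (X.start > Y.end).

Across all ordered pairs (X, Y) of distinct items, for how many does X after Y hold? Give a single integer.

33

Checking all 110 ordered pairs for relation 'after'; matching pairs in alphabetical order:
(A, J): A after J ✓
(A, R): A after R ✓
(A, Z): A after Z ✓
(D, J): D after J ✓
(D, R): D after R ✓
(D, Z): D after Z ✓
(F, A): F after A ✓
(F, H): F after H ✓
(F, J): F after J ✓
(F, N): F after N ✓
(F, R): F after R ✓
(F, U): F after U ✓
(F, Z): F after Z ✓
(G, J): G after J ✓
(G, R): G after R ✓
(G, Z): G after Z ✓
(H, J): H after J ✓
(H, R): H after R ✓
(H, Z): H after Z ✓
(K, A): K after A ✓
(K, H): K after H ✓
(K, J): K after J ✓
(K, N): K after N ✓
(K, R): K after R ✓
... plus 9 further pairs not listed.
Count: 33.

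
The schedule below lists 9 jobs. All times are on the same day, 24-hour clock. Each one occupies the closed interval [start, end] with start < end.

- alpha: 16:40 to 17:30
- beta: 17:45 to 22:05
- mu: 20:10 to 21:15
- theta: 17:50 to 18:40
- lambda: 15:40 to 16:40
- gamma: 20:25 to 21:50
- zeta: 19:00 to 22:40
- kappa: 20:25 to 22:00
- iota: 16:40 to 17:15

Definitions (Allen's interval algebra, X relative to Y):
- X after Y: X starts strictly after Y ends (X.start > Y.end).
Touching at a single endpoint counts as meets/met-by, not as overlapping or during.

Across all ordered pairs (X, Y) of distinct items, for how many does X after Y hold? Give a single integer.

22

Checking all 72 ordered pairs for relation 'after'; matching pairs in alphabetical order:
(beta, alpha): beta after alpha ✓
(beta, iota): beta after iota ✓
(beta, lambda): beta after lambda ✓
(gamma, alpha): gamma after alpha ✓
(gamma, iota): gamma after iota ✓
(gamma, lambda): gamma after lambda ✓
(gamma, theta): gamma after theta ✓
(kappa, alpha): kappa after alpha ✓
(kappa, iota): kappa after iota ✓
(kappa, lambda): kappa after lambda ✓
(kappa, theta): kappa after theta ✓
(mu, alpha): mu after alpha ✓
(mu, iota): mu after iota ✓
(mu, lambda): mu after lambda ✓
(mu, theta): mu after theta ✓
(theta, alpha): theta after alpha ✓
(theta, iota): theta after iota ✓
(theta, lambda): theta after lambda ✓
(zeta, alpha): zeta after alpha ✓
(zeta, iota): zeta after iota ✓
(zeta, lambda): zeta after lambda ✓
(zeta, theta): zeta after theta ✓
Count: 22.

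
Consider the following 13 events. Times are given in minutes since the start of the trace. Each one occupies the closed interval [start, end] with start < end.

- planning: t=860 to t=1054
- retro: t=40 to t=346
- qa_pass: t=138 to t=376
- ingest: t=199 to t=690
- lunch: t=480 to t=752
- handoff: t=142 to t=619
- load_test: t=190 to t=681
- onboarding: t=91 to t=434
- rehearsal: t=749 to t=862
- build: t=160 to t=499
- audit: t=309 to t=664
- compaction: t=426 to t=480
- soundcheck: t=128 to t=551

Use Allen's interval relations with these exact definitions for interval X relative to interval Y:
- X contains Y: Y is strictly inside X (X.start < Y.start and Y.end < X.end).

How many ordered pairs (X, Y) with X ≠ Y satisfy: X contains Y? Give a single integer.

12

Checking all 156 ordered pairs for relation 'contains'; matching pairs in alphabetical order:
(audit, compaction): audit contains compaction ✓
(build, compaction): build contains compaction ✓
(handoff, build): handoff contains build ✓
(handoff, compaction): handoff contains compaction ✓
(ingest, audit): ingest contains audit ✓
(ingest, compaction): ingest contains compaction ✓
(load_test, audit): load_test contains audit ✓
(load_test, compaction): load_test contains compaction ✓
(onboarding, qa_pass): onboarding contains qa_pass ✓
(soundcheck, build): soundcheck contains build ✓
(soundcheck, compaction): soundcheck contains compaction ✓
(soundcheck, qa_pass): soundcheck contains qa_pass ✓
Count: 12.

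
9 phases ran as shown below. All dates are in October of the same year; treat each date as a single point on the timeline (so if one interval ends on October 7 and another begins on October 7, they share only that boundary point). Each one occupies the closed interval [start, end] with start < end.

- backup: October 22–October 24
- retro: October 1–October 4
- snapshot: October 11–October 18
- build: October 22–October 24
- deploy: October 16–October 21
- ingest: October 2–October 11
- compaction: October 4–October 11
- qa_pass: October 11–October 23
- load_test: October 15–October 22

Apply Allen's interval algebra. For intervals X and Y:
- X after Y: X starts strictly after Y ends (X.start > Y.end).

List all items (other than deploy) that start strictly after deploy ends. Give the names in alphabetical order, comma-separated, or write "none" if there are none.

Target deploy = [October 16, October 21].
backup [October 22, October 24] → after → yes.
build [October 22, October 24] → after → yes.
compaction [October 4, October 11] → before → no.
ingest [October 2, October 11] → before → no.
load_test [October 15, October 22] → contains → no.
qa_pass [October 11, October 23] → contains → no.
retro [October 1, October 4] → before → no.
snapshot [October 11, October 18] → overlaps → no.
Result: backup, build.

backup, build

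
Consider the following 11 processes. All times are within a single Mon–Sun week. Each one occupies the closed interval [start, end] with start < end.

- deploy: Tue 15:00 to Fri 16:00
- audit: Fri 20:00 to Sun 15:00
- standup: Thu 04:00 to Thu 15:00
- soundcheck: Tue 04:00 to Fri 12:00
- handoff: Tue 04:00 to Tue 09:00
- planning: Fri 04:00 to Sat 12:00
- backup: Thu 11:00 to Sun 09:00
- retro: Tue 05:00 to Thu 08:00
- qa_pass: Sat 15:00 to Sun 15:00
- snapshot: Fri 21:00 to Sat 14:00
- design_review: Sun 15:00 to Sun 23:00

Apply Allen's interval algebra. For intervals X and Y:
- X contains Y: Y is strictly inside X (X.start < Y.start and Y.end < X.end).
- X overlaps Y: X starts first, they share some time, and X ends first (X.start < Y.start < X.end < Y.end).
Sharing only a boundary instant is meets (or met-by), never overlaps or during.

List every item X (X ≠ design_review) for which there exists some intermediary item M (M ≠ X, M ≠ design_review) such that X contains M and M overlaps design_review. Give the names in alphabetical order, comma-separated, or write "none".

Target design_review = [Sun 15:00, Sun 23:00].
Intermediaries M with M overlaps design_review: none.
Union: none.

none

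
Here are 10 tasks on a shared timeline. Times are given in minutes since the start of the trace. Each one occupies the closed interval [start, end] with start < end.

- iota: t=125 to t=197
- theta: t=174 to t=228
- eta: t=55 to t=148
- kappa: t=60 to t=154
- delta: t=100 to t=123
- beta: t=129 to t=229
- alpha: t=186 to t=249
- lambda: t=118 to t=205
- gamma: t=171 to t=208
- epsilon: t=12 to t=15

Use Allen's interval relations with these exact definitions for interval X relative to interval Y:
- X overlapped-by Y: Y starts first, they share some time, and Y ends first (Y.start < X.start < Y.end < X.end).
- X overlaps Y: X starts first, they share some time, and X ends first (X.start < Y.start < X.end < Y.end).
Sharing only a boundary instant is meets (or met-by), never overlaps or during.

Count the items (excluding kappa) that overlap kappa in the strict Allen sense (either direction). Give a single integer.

Target kappa = [t=60, t=154].
alpha [t=186, t=249] → after → no.
beta [t=129, t=229] → overlapped-by → counts.
delta [t=100, t=123] → during → no.
epsilon [t=12, t=15] → before → no.
eta [t=55, t=148] → overlaps → counts.
gamma [t=171, t=208] → after → no.
iota [t=125, t=197] → overlapped-by → counts.
lambda [t=118, t=205] → overlapped-by → counts.
theta [t=174, t=228] → after → no.
Total: 4.

4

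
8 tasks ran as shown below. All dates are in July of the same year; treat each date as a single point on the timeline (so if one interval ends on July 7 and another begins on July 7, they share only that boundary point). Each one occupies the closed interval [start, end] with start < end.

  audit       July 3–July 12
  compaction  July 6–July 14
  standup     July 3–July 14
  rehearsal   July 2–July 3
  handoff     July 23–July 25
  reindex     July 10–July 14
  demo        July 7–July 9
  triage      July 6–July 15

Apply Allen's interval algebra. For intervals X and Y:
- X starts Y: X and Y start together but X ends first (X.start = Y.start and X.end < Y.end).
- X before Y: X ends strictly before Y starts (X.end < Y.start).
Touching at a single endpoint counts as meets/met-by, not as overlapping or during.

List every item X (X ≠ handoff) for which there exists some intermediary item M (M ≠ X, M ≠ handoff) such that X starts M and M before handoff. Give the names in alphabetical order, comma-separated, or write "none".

audit, compaction

Target handoff = [July 23, July 25].
Intermediaries M with M before handoff: audit, compaction, demo, rehearsal, reindex, standup, triage.
Via audit — items with X starts audit: none.
Via compaction — items with X starts compaction: none.
Via demo — items with X starts demo: none.
Via rehearsal — items with X starts rehearsal: none.
Via reindex — items with X starts reindex: none.
Via standup — items with X starts standup: audit.
Via triage — items with X starts triage: compaction.
Union: audit, compaction.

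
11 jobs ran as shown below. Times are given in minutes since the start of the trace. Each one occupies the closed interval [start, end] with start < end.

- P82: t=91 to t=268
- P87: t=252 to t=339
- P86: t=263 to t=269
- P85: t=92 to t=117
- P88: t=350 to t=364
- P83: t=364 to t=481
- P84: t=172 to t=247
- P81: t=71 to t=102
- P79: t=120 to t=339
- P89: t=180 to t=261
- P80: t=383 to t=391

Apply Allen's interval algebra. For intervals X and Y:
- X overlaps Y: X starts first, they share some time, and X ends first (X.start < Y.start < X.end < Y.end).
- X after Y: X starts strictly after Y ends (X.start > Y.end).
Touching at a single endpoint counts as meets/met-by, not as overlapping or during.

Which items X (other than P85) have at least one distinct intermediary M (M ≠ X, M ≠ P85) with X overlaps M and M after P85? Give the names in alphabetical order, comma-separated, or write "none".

P82, P84, P89

Target P85 = [t=92, t=117].
Intermediaries M with M after P85: P79, P80, P83, P84, P86, P87, P88, P89.
Via P79 — items with X overlaps P79: P82.
Via P80 — items with X overlaps P80: none.
Via P83 — items with X overlaps P83: none.
Via P84 — items with X overlaps P84: none.
Via P86 — items with X overlaps P86: P82.
Via P87 — items with X overlaps P87: P82, P89.
Via P88 — items with X overlaps P88: none.
Via P89 — items with X overlaps P89: P84.
Union: P82, P84, P89.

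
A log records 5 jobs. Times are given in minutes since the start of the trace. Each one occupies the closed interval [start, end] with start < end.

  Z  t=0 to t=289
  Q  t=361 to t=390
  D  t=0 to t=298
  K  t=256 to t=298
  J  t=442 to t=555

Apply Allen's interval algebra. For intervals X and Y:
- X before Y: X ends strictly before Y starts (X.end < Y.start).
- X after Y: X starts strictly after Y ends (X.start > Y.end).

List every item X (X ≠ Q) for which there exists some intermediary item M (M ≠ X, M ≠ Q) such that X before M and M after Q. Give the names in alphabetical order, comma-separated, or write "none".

Target Q = [t=361, t=390].
Intermediaries M with M after Q: J.
Via J — items with X before J: D, K, Z.
Union: D, K, Z.

D, K, Z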